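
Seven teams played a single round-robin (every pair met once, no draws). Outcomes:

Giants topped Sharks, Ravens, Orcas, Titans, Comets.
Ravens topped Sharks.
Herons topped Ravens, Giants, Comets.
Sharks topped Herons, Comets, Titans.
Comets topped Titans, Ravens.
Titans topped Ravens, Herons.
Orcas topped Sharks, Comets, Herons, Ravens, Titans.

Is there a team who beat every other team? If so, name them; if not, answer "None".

Highest win total is Orcas with 5 (out of 6 possible).
Orcas lost to Giants, so no team went undefeated.

None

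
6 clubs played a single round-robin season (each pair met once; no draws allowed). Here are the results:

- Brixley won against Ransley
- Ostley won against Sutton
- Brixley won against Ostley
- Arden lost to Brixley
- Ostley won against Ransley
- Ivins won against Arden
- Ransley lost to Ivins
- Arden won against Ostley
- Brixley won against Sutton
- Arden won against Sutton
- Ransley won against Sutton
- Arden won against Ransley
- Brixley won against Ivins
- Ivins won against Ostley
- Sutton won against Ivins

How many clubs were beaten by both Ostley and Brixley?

2

Ostley beat: Ransley, Sutton.
Brixley beat: Arden, Ostley, Ransley, Ivins, Sutton.
Both beat: Ransley, Sutton — 2.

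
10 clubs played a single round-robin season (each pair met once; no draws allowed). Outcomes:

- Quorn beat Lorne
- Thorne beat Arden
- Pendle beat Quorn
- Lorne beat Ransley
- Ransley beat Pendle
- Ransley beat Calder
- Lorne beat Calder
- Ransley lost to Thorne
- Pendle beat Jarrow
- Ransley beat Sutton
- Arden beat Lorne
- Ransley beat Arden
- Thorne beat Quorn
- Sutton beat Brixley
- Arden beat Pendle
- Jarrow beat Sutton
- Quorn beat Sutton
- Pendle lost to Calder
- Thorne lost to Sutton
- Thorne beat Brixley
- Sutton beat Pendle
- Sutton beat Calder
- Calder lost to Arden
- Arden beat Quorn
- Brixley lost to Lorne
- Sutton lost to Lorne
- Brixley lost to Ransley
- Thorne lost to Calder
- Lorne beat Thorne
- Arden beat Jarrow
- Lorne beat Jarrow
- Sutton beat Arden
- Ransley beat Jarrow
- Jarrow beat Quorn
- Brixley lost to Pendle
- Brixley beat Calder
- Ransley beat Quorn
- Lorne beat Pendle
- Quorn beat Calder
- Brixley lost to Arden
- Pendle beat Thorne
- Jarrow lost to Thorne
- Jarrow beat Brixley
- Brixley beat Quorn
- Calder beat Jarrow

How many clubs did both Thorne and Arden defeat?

3

Thorne beat: Arden, Jarrow, Ransley, Quorn, Brixley.
Arden beat: Calder, Pendle, Lorne, Jarrow, Quorn, Brixley.
Both beat: Jarrow, Quorn, Brixley — 3.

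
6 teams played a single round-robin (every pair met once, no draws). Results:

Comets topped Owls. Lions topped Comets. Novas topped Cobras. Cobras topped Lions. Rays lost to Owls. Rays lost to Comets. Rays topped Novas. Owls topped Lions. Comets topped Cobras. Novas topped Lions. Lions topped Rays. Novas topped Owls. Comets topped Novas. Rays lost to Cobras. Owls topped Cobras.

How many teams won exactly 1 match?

1

Win totals: Rays 1, Cobras 2, Comets 4, Lions 2, Owls 3, Novas 3.
Exactly 1: Rays — 1 team.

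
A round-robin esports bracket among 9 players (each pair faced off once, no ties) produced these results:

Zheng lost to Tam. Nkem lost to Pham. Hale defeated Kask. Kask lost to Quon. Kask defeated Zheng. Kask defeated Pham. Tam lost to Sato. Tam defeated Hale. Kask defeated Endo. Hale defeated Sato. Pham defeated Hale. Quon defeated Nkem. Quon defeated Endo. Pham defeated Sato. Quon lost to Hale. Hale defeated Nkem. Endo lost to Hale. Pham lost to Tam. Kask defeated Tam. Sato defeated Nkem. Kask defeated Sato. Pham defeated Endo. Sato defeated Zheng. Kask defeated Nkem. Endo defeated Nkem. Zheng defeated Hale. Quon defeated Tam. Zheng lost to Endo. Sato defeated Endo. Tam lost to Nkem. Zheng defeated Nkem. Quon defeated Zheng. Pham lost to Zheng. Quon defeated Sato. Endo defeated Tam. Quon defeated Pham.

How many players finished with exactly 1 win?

Win totals: Nkem 1, Pham 4, Tam 3, Hale 5, Zheng 3, Sato 4, Kask 6, Endo 3, Quon 7.
Exactly 1: Nkem — 1 player.

1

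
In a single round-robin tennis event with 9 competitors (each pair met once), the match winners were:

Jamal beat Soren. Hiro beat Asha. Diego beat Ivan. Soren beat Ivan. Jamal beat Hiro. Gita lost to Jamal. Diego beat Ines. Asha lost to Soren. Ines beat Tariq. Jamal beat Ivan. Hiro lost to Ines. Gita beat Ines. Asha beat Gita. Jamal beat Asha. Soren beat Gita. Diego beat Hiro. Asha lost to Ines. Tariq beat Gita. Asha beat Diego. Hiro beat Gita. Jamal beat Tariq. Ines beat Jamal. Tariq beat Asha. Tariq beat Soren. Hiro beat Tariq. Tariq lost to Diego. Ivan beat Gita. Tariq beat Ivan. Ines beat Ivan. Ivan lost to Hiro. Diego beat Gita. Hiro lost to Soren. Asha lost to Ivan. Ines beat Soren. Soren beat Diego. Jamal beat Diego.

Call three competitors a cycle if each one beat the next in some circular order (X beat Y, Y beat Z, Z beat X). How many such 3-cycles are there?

Win totals: Ivan 2, Diego 5, Asha 2, Ines 6, Gita 1, Hiro 4, Jamal 7, Tariq 4, Soren 5.
A competitor with w wins dominates both others in C(w,2) triples; summing gives 1 + 10 + 1 + 15 + 0 + 6 + 21 + 6 + 10 = 70 transitive triples.
Total triples C(9,3) = 84, so cyclic triples = 84 − 70 = 14.

14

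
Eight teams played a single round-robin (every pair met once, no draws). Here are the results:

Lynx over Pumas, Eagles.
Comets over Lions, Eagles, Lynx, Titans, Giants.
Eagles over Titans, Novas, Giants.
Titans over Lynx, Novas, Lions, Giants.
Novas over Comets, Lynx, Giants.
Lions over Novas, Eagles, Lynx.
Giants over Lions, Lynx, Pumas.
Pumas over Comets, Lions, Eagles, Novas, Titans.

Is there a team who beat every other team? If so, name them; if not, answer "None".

Highest win total is Pumas with 5 (out of 7 possible).
Pumas lost to Lynx, Giants, so no team went undefeated.

None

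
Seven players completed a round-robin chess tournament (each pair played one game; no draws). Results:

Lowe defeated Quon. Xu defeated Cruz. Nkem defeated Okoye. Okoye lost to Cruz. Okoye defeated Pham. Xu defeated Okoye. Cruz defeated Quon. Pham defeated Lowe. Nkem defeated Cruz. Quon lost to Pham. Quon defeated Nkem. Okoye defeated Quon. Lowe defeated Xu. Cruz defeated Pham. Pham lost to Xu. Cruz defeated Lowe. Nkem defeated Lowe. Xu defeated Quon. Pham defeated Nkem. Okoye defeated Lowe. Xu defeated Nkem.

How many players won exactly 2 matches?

Win totals: Xu 5, Okoye 3, Nkem 3, Cruz 4, Quon 1, Pham 3, Lowe 2.
Exactly 2: Lowe — 1 player.

1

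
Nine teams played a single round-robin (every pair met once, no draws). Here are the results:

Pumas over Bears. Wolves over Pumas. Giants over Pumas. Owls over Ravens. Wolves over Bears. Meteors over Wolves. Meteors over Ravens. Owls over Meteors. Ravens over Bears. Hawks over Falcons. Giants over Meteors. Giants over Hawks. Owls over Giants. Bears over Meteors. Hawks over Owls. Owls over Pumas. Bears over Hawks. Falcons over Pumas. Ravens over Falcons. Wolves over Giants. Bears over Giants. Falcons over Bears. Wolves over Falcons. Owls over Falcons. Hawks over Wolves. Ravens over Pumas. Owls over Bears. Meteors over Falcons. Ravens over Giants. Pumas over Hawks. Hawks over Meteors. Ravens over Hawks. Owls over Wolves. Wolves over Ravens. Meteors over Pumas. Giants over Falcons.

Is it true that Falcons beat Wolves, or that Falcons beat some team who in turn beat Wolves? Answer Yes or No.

Falcons did not beat Wolves directly.
Falcons beat Bears, Pumas, but each of them lost to Wolves. No two-step path.

No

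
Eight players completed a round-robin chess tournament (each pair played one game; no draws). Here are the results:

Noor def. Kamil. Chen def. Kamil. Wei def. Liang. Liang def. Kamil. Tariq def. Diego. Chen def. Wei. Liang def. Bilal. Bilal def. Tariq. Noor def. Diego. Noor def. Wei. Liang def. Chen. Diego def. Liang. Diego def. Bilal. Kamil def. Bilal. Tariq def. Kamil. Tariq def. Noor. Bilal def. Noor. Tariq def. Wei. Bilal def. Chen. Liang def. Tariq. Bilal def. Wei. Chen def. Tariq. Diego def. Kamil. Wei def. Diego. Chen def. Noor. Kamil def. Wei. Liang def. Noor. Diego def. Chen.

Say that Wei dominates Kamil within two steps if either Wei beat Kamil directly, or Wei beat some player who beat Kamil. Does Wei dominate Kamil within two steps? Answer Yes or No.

Wei did not beat Kamil directly.
Wei beat Liang, Diego. Of those, Liang beat Kamil.

Yes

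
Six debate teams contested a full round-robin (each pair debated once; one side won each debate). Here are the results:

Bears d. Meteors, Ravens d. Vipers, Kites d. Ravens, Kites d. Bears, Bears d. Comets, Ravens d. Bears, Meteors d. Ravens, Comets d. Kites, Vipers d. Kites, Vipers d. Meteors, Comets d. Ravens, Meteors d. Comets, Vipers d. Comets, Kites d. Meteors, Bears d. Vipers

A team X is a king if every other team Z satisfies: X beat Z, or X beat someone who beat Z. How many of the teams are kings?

Vipers reaches everyone (king).
Comets reaches everyone (king).
Meteors reaches everyone (king).
Bears reaches everyone (king).
Kites reaches everyone (king).
Ravens reaches everyone (king).
Kings: Vipers, Comets, Meteors, Bears, Kites, Ravens — 6.

6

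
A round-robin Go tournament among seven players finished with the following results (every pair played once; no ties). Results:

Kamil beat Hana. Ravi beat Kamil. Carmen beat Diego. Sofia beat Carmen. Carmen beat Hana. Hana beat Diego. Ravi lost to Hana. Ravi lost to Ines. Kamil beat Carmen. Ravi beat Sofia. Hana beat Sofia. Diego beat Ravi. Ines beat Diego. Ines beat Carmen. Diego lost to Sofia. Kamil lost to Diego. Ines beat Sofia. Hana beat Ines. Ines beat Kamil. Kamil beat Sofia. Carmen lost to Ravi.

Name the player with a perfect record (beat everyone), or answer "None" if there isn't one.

Highest win total is Ines with 5 (out of 6 possible).
Ines lost to Hana, so no player went undefeated.

None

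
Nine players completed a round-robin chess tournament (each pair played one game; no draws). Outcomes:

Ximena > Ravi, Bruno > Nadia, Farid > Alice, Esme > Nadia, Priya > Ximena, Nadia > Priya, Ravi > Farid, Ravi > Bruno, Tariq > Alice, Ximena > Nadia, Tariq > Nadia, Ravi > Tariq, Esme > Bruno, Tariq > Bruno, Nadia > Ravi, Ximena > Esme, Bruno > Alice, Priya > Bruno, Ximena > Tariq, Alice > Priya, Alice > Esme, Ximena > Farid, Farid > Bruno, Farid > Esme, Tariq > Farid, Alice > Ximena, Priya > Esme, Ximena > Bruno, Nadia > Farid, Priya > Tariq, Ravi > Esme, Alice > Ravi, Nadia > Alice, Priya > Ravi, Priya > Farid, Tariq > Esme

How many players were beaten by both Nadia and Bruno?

1

Nadia beat: Ravi, Priya, Alice, Farid.
Bruno beat: Nadia, Alice.
Both beat: Alice — 1.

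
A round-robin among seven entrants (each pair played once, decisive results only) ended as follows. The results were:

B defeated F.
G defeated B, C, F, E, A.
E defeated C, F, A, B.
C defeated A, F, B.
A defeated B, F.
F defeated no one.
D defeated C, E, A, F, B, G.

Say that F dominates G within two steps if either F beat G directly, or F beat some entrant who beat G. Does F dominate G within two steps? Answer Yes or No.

F did not beat G directly.
F beat no one, so there is no intermediate entrant.

No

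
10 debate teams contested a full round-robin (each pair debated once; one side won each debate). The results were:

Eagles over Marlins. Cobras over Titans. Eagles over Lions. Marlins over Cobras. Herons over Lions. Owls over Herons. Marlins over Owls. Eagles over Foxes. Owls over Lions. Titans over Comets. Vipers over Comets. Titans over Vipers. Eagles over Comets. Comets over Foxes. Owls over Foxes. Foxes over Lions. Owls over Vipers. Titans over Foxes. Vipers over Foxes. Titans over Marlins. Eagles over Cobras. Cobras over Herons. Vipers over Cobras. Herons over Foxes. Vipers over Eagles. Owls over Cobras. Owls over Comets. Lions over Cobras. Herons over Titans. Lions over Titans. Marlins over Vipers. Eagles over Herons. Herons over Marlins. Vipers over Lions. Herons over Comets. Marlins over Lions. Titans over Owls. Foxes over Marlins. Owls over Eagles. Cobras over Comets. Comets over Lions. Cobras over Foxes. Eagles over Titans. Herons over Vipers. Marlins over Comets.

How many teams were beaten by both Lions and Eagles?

Lions beat: Cobras, Titans.
Eagles beat: Comets, Marlins, Cobras, Herons, Titans, Foxes, Lions.
Both beat: Cobras, Titans — 2.

2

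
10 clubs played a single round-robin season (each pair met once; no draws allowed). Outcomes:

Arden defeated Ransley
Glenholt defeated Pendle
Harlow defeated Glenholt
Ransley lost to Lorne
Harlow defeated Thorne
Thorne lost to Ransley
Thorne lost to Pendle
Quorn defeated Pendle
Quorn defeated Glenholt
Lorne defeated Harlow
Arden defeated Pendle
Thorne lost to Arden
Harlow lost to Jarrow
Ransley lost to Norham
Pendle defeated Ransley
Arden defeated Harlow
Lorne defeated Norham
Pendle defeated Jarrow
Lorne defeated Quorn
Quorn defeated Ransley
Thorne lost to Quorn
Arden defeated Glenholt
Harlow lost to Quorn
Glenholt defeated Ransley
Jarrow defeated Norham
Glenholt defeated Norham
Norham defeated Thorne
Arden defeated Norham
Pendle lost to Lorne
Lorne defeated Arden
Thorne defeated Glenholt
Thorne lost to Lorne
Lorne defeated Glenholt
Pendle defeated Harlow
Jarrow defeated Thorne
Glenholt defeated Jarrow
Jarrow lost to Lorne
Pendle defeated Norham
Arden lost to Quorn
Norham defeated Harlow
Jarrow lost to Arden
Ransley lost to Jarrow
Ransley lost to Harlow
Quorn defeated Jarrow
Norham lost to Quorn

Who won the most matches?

Lorne

Win totals: Jarrow 4, Arden 7, Thorne 1, Glenholt 4, Pendle 5, Norham 3, Quorn 8, Ransley 1, Lorne 9, Harlow 3.
Lorne leads with 9 wins (next highest: 8).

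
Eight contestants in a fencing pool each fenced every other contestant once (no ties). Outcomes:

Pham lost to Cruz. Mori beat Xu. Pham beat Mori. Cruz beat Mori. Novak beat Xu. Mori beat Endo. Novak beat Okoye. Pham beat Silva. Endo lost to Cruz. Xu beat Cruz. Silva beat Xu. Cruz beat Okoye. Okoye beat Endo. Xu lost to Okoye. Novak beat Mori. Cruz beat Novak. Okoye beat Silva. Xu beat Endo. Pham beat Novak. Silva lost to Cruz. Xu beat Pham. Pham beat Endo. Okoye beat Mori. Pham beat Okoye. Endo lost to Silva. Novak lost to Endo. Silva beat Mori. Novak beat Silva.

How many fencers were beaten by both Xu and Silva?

Xu beat: Pham, Cruz, Endo.
Silva beat: Mori, Xu, Endo.
Both beat: Endo — 1.

1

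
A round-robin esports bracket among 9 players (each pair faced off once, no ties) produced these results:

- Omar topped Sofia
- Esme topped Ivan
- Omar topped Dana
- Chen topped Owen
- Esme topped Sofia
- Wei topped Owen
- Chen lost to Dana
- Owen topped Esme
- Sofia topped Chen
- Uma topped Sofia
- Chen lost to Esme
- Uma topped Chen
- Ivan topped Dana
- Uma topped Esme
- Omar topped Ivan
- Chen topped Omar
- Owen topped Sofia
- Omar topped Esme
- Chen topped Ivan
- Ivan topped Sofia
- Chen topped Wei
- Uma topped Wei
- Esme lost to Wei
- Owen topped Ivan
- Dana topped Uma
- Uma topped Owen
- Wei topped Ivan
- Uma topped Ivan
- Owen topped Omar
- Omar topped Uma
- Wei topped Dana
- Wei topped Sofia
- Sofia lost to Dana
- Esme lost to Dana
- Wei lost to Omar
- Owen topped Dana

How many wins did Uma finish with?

6

Uma's results: beat Esme, Sofia, Wei, Ivan, Owen, Chen; lost to Dana, Omar.
That is 6 wins.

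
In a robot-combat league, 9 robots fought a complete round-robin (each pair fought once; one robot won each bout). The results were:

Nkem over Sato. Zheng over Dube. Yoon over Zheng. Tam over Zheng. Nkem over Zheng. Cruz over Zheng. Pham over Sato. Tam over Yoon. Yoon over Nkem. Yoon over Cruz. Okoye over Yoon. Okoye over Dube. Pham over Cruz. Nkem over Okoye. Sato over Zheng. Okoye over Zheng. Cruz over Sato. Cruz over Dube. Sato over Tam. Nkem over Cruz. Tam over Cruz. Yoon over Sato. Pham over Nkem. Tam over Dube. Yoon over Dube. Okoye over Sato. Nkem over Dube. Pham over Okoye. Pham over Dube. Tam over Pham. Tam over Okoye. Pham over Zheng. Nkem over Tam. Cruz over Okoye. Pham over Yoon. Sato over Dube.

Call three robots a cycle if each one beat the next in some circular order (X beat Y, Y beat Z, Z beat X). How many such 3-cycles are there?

Win totals: Nkem 6, Dube 0, Yoon 5, Sato 3, Zheng 1, Okoye 4, Tam 6, Pham 7, Cruz 4.
A robot with w wins dominates both others in C(w,2) triples; summing gives 15 + 0 + 10 + 3 + 0 + 6 + 15 + 21 + 6 = 76 transitive triples.
Total triples C(9,3) = 84, so cyclic triples = 84 − 76 = 8.

8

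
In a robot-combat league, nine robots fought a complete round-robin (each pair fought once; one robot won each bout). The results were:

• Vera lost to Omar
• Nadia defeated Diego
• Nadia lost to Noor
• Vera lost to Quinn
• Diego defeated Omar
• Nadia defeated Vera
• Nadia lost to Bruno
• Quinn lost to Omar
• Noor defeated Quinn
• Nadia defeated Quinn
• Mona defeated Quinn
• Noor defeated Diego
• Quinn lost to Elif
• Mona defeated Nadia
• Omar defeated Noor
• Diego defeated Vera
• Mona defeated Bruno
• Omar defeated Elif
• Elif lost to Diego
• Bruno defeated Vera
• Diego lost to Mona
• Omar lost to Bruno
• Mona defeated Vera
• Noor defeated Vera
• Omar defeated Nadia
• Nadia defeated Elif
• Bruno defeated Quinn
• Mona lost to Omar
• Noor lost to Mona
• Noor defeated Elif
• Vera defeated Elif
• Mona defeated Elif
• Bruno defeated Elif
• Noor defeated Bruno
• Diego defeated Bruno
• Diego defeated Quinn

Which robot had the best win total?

Mona

Win totals: Bruno 5, Omar 6, Nadia 4, Vera 1, Quinn 1, Mona 7, Diego 5, Noor 6, Elif 1.
Mona leads with 7 wins (next highest: 6).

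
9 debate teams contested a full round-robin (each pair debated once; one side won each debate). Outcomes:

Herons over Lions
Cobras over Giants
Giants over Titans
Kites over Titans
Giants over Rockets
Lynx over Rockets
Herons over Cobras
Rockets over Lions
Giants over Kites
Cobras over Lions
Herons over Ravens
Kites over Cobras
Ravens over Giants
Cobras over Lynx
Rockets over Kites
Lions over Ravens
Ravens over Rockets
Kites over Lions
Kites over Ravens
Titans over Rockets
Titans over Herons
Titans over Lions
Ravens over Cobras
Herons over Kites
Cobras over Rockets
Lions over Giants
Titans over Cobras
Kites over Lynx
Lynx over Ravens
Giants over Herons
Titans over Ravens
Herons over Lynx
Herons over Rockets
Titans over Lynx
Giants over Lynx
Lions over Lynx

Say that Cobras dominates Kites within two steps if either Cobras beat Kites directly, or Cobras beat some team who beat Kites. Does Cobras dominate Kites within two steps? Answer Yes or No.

Cobras did not beat Kites directly.
Cobras beat Rockets, Lynx, Lions, Giants. Of those, Rockets beat Kites.

Yes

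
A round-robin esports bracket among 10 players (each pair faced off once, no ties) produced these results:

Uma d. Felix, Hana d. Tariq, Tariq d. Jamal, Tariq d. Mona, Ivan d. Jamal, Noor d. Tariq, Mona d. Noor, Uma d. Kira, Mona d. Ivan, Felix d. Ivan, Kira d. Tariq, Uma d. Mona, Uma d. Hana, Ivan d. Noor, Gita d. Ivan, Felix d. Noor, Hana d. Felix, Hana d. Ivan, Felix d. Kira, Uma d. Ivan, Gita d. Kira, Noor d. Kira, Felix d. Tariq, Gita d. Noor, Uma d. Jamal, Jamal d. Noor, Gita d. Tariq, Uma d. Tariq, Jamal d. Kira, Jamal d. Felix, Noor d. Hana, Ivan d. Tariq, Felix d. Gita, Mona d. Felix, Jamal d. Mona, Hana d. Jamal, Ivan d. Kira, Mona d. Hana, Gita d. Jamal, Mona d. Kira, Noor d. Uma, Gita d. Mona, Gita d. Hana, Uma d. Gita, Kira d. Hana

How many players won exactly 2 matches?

2

Win totals: Uma 8, Mona 5, Hana 4, Noor 4, Felix 5, Gita 7, Tariq 2, Kira 2, Jamal 4, Ivan 4.
Exactly 2: Tariq, Kira — 2 players.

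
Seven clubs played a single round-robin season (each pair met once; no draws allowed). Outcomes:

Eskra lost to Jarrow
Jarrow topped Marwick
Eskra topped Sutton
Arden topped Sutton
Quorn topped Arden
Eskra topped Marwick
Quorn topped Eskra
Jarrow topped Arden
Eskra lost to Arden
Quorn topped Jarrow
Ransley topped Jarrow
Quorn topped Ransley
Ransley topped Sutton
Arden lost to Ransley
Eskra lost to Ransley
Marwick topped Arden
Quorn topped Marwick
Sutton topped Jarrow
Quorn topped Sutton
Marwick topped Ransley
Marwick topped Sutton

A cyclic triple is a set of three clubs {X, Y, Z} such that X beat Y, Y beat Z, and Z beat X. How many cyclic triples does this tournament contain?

Win totals: Sutton 1, Jarrow 3, Ransley 4, Eskra 2, Arden 2, Quorn 6, Marwick 3.
A club with w wins dominates both others in C(w,2) triples; summing gives 0 + 3 + 6 + 1 + 1 + 15 + 3 = 29 transitive triples.
Total triples C(7,3) = 35, so cyclic triples = 35 − 29 = 6.

6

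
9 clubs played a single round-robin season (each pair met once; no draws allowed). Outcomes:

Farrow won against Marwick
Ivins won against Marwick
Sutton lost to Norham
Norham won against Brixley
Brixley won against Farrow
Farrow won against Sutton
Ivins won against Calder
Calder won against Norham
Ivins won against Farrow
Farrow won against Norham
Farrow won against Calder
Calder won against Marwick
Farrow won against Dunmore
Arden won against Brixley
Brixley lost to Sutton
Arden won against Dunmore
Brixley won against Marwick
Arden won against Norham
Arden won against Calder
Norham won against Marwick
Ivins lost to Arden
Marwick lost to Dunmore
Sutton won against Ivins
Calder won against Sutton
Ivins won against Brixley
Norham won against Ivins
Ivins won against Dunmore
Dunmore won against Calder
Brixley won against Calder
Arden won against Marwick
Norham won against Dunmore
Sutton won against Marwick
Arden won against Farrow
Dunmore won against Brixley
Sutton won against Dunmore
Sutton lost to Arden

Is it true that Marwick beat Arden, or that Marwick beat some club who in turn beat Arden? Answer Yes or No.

No

Marwick did not beat Arden directly.
Marwick beat no one, so there is no intermediate club.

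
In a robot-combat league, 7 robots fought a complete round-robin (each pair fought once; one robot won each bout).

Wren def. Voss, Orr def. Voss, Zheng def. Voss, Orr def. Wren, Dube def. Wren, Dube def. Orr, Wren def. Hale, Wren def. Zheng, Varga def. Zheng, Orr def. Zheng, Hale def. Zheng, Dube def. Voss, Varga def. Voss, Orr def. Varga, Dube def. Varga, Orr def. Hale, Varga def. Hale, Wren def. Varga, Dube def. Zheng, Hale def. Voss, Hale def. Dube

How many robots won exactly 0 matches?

1

Win totals: Zheng 1, Hale 3, Orr 5, Varga 3, Dube 5, Wren 4, Voss 0.
Exactly 0: Voss — 1 robot.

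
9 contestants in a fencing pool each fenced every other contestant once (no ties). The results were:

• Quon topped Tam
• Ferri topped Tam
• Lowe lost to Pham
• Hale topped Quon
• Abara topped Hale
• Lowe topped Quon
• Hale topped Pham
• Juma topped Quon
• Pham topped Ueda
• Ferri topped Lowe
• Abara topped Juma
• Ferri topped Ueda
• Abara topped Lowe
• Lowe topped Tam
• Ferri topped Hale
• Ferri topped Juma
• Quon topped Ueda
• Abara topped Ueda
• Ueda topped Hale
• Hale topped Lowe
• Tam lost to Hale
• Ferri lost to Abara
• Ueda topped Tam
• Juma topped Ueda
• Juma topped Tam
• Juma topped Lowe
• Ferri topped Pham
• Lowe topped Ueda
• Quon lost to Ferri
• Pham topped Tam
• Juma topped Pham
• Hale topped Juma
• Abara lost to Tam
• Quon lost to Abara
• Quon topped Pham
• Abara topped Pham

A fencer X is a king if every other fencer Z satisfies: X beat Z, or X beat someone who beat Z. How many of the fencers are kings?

3

Quon cannot reach Ferri, Juma in two steps.
Abara reaches everyone (king).
Ferri reaches everyone (king).
Juma cannot reach Ferri in two steps.
Ueda cannot reach Ferri in two steps.
Lowe cannot reach Ferri, Juma in two steps.
Hale cannot reach Ferri in two steps.
Pham cannot reach Ferri, Juma in two steps.
Tam reaches everyone (king).
Kings: Abara, Ferri, Tam — 3.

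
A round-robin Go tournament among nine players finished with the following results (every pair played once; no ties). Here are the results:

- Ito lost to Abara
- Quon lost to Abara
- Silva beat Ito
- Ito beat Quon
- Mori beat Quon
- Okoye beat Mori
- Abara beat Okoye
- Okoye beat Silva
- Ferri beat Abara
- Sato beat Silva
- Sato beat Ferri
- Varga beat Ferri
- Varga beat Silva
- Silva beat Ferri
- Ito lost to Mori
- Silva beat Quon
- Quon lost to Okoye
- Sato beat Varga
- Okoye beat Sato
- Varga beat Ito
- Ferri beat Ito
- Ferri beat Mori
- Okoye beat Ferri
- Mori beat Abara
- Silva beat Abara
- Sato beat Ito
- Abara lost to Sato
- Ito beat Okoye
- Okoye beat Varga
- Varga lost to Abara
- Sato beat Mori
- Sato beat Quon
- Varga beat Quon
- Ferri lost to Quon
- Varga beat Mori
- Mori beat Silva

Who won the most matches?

Sato

Win totals: Varga 5, Ito 2, Sato 7, Quon 1, Mori 4, Abara 4, Silva 4, Ferri 3, Okoye 6.
Sato leads with 7 wins (next highest: 6).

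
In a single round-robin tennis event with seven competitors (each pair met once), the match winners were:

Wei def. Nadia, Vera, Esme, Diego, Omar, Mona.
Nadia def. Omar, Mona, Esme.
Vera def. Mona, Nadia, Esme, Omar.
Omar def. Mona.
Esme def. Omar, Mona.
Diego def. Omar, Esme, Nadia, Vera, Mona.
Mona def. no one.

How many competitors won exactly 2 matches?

1

Win totals: Mona 0, Esme 2, Omar 1, Vera 4, Diego 5, Nadia 3, Wei 6.
Exactly 2: Esme — 1 competitor.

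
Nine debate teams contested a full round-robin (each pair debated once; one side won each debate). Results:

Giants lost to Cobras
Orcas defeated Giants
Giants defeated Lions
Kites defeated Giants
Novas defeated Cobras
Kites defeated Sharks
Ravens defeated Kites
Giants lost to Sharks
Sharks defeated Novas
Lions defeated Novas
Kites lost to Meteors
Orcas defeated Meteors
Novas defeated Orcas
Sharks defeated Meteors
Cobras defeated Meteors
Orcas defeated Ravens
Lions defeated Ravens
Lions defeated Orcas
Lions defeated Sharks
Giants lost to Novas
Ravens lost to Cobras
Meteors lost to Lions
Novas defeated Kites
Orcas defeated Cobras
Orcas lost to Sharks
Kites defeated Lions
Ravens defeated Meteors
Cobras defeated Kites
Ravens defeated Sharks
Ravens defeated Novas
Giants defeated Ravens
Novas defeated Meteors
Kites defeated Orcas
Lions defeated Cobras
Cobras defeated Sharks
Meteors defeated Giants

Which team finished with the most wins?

Lions

Win totals: Lions 6, Orcas 4, Ravens 4, Cobras 5, Kites 4, Sharks 4, Novas 5, Giants 2, Meteors 2.
Lions leads with 6 wins (next highest: 5).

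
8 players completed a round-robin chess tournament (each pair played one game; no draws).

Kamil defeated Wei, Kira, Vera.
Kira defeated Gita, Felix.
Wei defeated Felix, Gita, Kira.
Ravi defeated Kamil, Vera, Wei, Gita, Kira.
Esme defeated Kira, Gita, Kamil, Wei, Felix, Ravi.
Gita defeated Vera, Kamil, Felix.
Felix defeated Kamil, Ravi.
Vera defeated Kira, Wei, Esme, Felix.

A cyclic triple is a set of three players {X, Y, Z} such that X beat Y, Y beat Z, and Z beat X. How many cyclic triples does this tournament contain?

14

Win totals: Kira 2, Esme 6, Vera 4, Kamil 3, Felix 2, Ravi 5, Wei 3, Gita 3.
A player with w wins dominates both others in C(w,2) triples; summing gives 1 + 15 + 6 + 3 + 1 + 10 + 3 + 3 = 42 transitive triples.
Total triples C(8,3) = 56, so cyclic triples = 56 − 42 = 14.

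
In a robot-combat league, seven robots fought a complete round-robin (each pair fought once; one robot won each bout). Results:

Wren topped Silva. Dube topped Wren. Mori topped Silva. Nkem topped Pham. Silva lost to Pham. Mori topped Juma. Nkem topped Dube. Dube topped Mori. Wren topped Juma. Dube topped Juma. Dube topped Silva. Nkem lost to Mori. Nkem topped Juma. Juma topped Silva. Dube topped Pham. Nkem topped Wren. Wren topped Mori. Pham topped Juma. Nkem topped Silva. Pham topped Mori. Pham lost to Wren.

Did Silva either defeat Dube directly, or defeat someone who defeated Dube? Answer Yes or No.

Silva did not beat Dube directly.
Silva beat no one, so there is no intermediate robot.

No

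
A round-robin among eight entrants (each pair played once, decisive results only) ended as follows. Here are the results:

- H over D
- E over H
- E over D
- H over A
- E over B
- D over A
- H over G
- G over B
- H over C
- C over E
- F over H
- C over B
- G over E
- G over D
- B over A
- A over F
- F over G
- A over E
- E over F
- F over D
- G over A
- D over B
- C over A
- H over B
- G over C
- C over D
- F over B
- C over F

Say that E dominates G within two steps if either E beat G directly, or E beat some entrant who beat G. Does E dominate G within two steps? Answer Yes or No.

E did not beat G directly.
E beat B, D, F, H. Of those, F beat G.

Yes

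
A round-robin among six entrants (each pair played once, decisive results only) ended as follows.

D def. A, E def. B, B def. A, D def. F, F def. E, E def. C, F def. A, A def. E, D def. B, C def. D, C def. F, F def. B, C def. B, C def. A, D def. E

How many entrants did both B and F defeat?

1

B beat: A.
F beat: A, B, E.
Both beat: A — 1.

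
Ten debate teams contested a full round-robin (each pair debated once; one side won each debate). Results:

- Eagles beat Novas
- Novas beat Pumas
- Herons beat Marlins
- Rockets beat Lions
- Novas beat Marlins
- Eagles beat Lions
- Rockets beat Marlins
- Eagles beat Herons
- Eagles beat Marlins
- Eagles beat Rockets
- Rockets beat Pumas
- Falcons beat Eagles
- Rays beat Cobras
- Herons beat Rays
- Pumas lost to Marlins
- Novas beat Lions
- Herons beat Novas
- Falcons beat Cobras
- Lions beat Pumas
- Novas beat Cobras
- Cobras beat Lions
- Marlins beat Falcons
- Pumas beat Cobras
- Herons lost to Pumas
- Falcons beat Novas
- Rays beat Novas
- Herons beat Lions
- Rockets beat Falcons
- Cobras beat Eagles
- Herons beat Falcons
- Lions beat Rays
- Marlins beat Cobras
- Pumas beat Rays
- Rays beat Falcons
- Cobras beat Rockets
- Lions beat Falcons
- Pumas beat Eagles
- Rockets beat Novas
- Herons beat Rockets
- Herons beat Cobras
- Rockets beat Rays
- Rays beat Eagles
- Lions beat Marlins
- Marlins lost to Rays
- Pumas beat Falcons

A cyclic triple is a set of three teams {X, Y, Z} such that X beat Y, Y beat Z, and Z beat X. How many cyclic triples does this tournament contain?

33

Win totals: Pumas 5, Cobras 3, Rockets 6, Lions 4, Marlins 3, Herons 7, Novas 4, Eagles 5, Falcons 3, Rays 5.
A team with w wins dominates both others in C(w,2) triples; summing gives 10 + 3 + 15 + 6 + 3 + 21 + 6 + 10 + 3 + 10 = 87 transitive triples.
Total triples C(10,3) = 120, so cyclic triples = 120 − 87 = 33.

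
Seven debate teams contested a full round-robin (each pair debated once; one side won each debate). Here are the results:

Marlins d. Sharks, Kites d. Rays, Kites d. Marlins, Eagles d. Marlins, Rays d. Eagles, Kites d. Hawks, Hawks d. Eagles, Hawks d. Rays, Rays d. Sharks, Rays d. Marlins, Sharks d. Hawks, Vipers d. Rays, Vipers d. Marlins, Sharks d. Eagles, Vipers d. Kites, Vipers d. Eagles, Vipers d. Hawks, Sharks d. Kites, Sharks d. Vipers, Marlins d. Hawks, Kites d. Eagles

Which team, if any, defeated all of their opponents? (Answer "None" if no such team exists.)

None

Highest win total is Vipers with 5 (out of 6 possible).
Vipers lost to Sharks, so no team went undefeated.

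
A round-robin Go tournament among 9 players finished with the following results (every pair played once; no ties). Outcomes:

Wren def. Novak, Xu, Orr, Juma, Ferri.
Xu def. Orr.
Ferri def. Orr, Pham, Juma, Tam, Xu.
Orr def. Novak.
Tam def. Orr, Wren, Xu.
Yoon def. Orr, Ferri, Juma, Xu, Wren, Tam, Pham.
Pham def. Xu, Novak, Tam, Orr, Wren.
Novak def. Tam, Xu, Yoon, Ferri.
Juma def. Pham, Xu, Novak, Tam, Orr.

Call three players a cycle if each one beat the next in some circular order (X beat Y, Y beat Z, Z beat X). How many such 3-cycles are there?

Win totals: Yoon 7, Wren 5, Juma 5, Pham 5, Novak 4, Ferri 5, Orr 1, Tam 3, Xu 1.
A player with w wins dominates both others in C(w,2) triples; summing gives 21 + 10 + 10 + 10 + 6 + 10 + 0 + 3 + 0 = 70 transitive triples.
Total triples C(9,3) = 84, so cyclic triples = 84 − 70 = 14.

14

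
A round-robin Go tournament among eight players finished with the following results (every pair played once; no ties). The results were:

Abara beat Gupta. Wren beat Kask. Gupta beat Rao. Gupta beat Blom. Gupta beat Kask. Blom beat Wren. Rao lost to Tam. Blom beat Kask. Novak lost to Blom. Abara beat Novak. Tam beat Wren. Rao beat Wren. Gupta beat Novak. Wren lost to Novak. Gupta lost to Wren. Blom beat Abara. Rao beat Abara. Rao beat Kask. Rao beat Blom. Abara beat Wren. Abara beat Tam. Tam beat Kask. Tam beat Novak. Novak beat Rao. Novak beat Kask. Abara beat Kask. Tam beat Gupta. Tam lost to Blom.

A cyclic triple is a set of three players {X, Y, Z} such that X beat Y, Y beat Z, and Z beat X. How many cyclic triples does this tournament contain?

10

Win totals: Wren 2, Abara 5, Blom 5, Tam 5, Novak 3, Rao 4, Gupta 4, Kask 0.
A player with w wins dominates both others in C(w,2) triples; summing gives 1 + 10 + 10 + 10 + 3 + 6 + 6 + 0 = 46 transitive triples.
Total triples C(8,3) = 56, so cyclic triples = 56 − 46 = 10.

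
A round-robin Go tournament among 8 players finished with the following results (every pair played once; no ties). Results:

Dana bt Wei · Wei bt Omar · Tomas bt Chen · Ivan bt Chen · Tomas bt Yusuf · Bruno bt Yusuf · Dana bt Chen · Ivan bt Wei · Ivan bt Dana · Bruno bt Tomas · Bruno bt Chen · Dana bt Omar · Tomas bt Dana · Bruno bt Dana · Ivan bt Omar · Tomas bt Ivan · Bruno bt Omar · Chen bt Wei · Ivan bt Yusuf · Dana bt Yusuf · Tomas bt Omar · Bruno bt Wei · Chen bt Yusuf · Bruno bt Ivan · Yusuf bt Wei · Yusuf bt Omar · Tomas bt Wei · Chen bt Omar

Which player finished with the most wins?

Win totals: Wei 1, Ivan 5, Omar 0, Dana 4, Bruno 7, Tomas 6, Chen 3, Yusuf 2.
Bruno leads with 7 wins (next highest: 6).

Bruno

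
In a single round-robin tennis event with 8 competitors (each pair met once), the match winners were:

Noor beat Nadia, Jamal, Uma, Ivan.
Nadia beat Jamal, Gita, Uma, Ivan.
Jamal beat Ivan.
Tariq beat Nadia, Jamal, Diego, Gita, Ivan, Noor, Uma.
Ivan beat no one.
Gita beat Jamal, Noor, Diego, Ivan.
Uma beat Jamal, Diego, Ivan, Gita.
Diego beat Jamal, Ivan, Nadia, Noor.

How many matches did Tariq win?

7

Tariq's results: beat Gita, Diego, Noor, Ivan, Uma, Nadia, Jamal; lost to no one.
That is 7 wins.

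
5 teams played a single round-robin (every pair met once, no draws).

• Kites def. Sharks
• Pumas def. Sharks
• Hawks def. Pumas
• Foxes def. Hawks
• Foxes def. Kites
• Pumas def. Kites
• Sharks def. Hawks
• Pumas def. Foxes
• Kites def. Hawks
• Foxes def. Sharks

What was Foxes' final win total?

3

Foxes' results: beat Hawks, Sharks, Kites; lost to Pumas.
That is 3 wins.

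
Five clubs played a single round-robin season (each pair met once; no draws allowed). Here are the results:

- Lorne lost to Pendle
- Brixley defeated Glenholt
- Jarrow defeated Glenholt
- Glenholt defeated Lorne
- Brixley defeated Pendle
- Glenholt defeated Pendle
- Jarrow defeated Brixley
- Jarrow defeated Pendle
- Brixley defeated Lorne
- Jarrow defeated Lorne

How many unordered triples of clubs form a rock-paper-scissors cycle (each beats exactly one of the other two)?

0

Win totals: Brixley 3, Glenholt 2, Lorne 0, Pendle 1, Jarrow 4.
A club with w wins dominates both others in C(w,2) triples; summing gives 3 + 1 + 0 + 0 + 6 = 10 transitive triples.
Total triples C(5,3) = 10, so cyclic triples = 10 − 10 = 0.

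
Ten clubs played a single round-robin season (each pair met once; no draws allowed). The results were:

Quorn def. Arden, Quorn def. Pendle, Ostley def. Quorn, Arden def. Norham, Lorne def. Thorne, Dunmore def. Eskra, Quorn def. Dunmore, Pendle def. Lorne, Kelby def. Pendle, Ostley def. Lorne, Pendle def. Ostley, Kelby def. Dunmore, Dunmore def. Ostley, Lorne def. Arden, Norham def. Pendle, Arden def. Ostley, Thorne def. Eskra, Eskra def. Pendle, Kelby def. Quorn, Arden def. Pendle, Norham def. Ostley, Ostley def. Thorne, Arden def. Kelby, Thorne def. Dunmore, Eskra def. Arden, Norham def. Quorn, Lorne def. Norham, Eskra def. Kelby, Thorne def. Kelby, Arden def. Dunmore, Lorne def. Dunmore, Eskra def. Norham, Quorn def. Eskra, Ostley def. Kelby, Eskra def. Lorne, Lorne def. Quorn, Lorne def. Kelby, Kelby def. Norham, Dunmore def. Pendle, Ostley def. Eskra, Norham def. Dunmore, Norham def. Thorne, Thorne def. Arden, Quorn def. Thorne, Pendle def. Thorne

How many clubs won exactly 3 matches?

Win totals: Norham 5, Pendle 3, Dunmore 3, Quorn 5, Thorne 4, Lorne 6, Kelby 4, Arden 5, Eskra 5, Ostley 5.
Exactly 3: Pendle, Dunmore — 2 clubs.

2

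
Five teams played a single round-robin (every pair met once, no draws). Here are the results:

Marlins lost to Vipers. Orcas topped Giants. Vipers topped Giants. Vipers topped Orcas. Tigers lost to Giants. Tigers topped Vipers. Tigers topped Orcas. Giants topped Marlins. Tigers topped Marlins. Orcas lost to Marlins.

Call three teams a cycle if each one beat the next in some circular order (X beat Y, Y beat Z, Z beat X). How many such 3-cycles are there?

3

Win totals: Giants 2, Marlins 1, Vipers 3, Orcas 1, Tigers 3.
A team with w wins dominates both others in C(w,2) triples; summing gives 1 + 0 + 3 + 0 + 3 = 7 transitive triples.
Total triples C(5,3) = 10, so cyclic triples = 10 − 7 = 3.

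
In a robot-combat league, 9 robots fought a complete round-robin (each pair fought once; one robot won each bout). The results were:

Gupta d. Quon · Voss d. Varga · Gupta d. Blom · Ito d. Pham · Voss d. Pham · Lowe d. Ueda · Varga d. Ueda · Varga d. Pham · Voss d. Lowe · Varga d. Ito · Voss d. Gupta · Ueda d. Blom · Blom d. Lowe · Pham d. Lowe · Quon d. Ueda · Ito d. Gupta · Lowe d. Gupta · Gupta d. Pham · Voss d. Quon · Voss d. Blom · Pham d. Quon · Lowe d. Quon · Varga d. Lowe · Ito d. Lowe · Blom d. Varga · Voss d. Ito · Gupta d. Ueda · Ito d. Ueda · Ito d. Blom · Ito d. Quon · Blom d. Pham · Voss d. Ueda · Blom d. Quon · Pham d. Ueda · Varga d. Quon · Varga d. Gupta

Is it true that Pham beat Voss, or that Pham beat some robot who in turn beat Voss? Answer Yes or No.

No

Pham did not beat Voss directly.
Pham beat Quon, Lowe, Ueda, but each of them lost to Voss. No two-step path.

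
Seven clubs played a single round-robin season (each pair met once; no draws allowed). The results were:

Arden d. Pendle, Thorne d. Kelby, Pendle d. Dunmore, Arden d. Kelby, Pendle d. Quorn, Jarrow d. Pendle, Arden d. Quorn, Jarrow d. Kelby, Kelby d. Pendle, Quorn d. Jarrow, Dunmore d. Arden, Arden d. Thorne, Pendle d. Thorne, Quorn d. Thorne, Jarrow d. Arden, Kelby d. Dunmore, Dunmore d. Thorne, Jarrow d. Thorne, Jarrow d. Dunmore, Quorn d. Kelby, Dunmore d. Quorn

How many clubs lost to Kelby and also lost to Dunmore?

0

Kelby beat: Pendle, Dunmore.
Dunmore beat: Quorn, Thorne, Arden.
No one was beaten by both.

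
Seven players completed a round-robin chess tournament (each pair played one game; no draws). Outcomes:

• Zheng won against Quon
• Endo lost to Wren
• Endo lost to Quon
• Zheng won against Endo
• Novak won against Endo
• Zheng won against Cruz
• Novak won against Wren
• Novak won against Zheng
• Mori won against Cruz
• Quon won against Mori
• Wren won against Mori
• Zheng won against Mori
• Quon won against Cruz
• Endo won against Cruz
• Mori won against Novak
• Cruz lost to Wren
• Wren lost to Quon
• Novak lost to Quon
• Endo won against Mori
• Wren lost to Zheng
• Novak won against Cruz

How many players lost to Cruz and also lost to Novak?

Cruz beat: no one.
Novak beat: Wren, Cruz, Endo, Zheng.
No one was beaten by both.

0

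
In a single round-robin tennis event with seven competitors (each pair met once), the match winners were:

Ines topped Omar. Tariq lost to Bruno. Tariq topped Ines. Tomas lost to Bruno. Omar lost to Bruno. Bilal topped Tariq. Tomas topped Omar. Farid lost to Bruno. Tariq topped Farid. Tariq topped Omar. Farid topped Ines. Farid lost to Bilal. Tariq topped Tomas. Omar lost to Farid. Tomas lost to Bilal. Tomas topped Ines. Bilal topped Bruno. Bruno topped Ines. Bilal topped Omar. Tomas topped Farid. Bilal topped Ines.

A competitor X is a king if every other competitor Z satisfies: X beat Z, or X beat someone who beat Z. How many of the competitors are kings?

1

Ines cannot reach Tomas, Farid, Tariq, Bruno, Bilal in two steps.
Tomas cannot reach Tariq, Bruno, Bilal in two steps.
Farid cannot reach Tomas, Tariq, Bruno, Bilal in two steps.
Tariq cannot reach Bruno, Bilal in two steps.
Bruno cannot reach Bilal in two steps.
Omar cannot reach Ines, Tomas, Farid, Tariq, Bruno, Bilal in two steps.
Bilal reaches everyone (king).
Kings: Bilal — 1.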